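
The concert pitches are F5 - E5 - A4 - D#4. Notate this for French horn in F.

C6 B5 E5 A#4

The French horn in F sounds a perfect fifth below written, so the written part must be a perfect fifth above concert — transpose each note up.
F5 becomes C6
E5 becomes B5
A4 becomes E5
D#4 becomes A#4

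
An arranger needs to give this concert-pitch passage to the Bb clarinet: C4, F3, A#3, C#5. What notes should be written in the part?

D4 G3 B#3 D#5

The Bb clarinet sounds a major second below written, so the written part must be a major second above concert — transpose each note up.
C4 becomes D4
F3 becomes G3
A#3 becomes B#3
C#5 becomes D#5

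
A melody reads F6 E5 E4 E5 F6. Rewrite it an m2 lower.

E6 D#5 D#4 D#5 E6

F6: a second down reaches E, and 1 semitone makes it E6.
A minor second down from E5 gives D#5.
E4 down a minor second is D#4.
A minor second down from E5 gives D#5.
F6 down a minor second is E6.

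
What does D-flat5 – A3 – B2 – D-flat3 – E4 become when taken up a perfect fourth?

A perfect fourth up from Db5 gives Gb5.
A3 up a perfect fourth is D4.
B2: a fourth up reaches E, and 5 semitones makes it E3.
Db3 up a perfect fourth is Gb3.
A perfect fourth up from E4 gives A4.

Gb5 D4 E3 Gb3 A4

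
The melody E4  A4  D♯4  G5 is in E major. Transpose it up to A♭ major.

From E up to A♭ is a diminished fourth; apply that to each pitch.
E4 to Ab4
A4 to Db5
D#4 to G4
G5 to Cb6

Ab4 Db5 G4 Cb6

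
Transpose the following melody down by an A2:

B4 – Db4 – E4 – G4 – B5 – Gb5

Ab4 Cbb4 Db4 Fb4 Ab5 Fbb5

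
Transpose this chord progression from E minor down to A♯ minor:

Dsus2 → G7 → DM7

E minor down to A♯ minor is a diminished fifth; each chord root moves by that interval while the quality stays the same.
Dsus2: root D down a diminished fifth → G#, giving G#sus2.
G7: root G down a diminished fifth → C#, giving C#7.
DM7: root D down a diminished fifth → G#, giving G#M7.

G#sus2 C#7 G#M7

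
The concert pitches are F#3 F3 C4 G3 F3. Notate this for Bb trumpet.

G#3 G3 D4 A3 G3

The Bb trumpet sounds a major second below written, so the written part must be a major second above concert — transpose each note up.
F#3 → G#3
F3 → G3
C4 → D4
G3 → A3
F3 → G3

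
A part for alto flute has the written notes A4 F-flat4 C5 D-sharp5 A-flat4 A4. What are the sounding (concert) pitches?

E4 Cb4 G4 A#4 Eb4 E4

The alto flute sounds a perfect fourth below written, so transpose each written note down a perfect fourth.
A4 gives E4
Fb4 gives Cb4
C5 gives G4
D#5 gives A#4
Ab4 gives Eb4
A4 gives E4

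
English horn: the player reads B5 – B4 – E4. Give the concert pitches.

E5 E4 A3

Written C4 on the English horn sounds as F3, a perfect fifth lower; apply that shift to every note.
B5 gives E5
B4 gives E4
E4 gives A3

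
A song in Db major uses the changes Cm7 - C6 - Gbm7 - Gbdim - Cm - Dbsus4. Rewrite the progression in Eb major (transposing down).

Dm7 D6 Abm7 Abdim Dm Ebsus4

Db major down to Eb major is a minor seventh; each chord root moves by that interval while the quality stays the same.
Cm7: root C down a minor seventh → D, giving Dm7.
C6: root C down a minor seventh → D, giving D6.
Gbm7: root Gb down a minor seventh → Ab, giving Abm7.
Gbdim: root Gb down a minor seventh → Ab, giving Abdim.
Cm: root C down a minor seventh → D, giving Dm.
Dbsus4: root Db down a minor seventh → Eb, giving Ebsus4.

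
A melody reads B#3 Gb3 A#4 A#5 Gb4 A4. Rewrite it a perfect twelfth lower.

B#3 -> E#2
Gb3 -> Cb2
A#4 -> D#3
A#5 -> D#4
Gb4 -> Cb3
A4 -> D3

E#2 Cb2 D#3 D#4 Cb3 D3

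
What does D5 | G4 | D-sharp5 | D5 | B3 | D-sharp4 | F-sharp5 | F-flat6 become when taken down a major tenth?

Bb3 Eb3 B3 Bb3 G2 B2 D4 Dbb5

D5 becomes Bb3
G4 becomes Eb3
D#5 becomes B3
D5 becomes Bb3
B3 becomes G2
D#4 becomes B2
F#5 becomes D4
Fb6 becomes Dbb5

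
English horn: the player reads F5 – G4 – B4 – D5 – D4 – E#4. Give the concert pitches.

Bb4 C4 E4 G4 G3 A#3

Written C4 on the English horn sounds as F3, a perfect fifth lower; apply that shift to every note.
F5 to Bb4
G4 to C4
B4 to E4
D5 to G4
D4 to G3
E#4 to A#3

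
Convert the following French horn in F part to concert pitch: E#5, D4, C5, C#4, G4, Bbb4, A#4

A#4 G3 F4 F#3 C4 Ebb4 D#4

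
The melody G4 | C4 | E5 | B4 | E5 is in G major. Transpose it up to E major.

E5 A4 C#6 G#5 C#6

From G up to E is a major sixth; apply that to each pitch.
G4 -> E5
C4 -> A4
E5 -> C#6
B4 -> G#5
E5 -> C#6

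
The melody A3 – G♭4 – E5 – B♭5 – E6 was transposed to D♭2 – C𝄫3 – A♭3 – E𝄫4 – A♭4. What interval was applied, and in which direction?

From A3 to Db2 is 12 letter names — a twelfth of some quality.
Db2 to A3 is 20 semitones, which makes it an augmented twelfth; the second version is lower, so the direction is down.
Checking another pair — E6 → Ab4 — gives the same interval.

down an augmented twelfth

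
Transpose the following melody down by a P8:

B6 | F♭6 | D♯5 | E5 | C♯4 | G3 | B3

B6 gives B5
Fb6 gives Fb5
D#5 gives D#4
E5 gives E4
C#4 gives C#3
G3 gives G2
B3 gives B2

B5 Fb5 D#4 E4 C#3 G2 B2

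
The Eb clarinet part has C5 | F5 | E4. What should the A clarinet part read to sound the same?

First find concert pitch: the Eb clarinet sounds a minor third above written, so C5 F5 E4 sounds Eb5 Ab5 G4.
Then write for A clarinet: it sounds a minor third below written, so the part must be a minor third above concert.
Eb5 → Gb5
Ab5 → Cb6
G4 → Bb4

Gb5 Cb6 Bb4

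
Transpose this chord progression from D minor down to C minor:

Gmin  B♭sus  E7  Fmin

Fmin Absus D7 Ebmin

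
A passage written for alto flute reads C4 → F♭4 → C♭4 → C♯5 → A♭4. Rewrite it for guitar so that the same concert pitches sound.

First find concert pitch: the alto flute sounds a perfect fourth below written, so C4 F♭4 C♭4 C♯5 A♭4 sounds G3 Cb4 Gb3 G#4 Eb4.
Then write for guitar: it sounds a perfect octave below written, so the part must be a perfect octave above concert.
G3 → G4
Cb4 → Cb5
Gb3 → Gb4
G#4 → G#5
Eb4 → Eb5

G4 Cb5 Gb4 G#5 Eb5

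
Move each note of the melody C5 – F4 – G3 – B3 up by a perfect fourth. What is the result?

F5 Bb4 C4 E4

C5 to F5
F4 to Bb4
G3 to C4
B3 to E4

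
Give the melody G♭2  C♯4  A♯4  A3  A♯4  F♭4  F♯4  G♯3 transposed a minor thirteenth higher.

A minor thirteenth up from Gb2 gives Ebb4.
C#4 up a minor thirteenth is A5.
A minor thirteenth up from A#4 gives F#6.
A minor thirteenth up from A3 gives F5.
A minor thirteenth up from A#4 gives F#6.
A minor thirteenth up from Fb4 gives Dbb6.
F#4 up a minor thirteenth is D6.
A minor thirteenth up from G#3 gives E5.

Ebb4 A5 F#6 F5 F#6 Dbb6 D6 E5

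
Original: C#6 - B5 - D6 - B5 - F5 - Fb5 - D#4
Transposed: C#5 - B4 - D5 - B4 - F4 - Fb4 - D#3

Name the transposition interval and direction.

From C#6 to C#5 is 8 letter names — an octave of some quality.
C#5 to C#6 is 12 semitones, which makes it a perfect octave; the second version is lower, so the direction is down.
Checking another pair — D#4 → D#3 — gives the same interval.

down a perfect octave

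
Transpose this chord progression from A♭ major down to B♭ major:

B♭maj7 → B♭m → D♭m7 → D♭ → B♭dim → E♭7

A♭ major down to B♭ major is a minor seventh; each chord root moves by that interval while the quality stays the same.
B♭maj7: root B♭ down a minor seventh → C, giving Cmaj7.
B♭m: root B♭ down a minor seventh → C, giving Cm.
D♭m7: root D♭ down a minor seventh → Eb, giving Ebm7.
D♭: root D♭ down a minor seventh → Eb, giving Eb.
B♭dim: root B♭ down a minor seventh → C, giving Cdim.
E♭7: root E♭ down a minor seventh → F, giving F7.

Cmaj7 Cm Ebm7 Eb Cdim F7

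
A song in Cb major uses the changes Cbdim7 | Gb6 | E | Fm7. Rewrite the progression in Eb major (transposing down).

Ebdim7 Bb6 G# Am7

Cb major down to Eb major is a minor sixth; each chord root moves by that interval while the quality stays the same.
Cbdim7: root Cb down a minor sixth → Eb, giving Ebdim7.
Gb6: root Gb down a minor sixth → Bb, giving Bb6.
E: root E down a minor sixth → G#, giving G#.
Fm7: root F down a minor sixth → A, giving Am7.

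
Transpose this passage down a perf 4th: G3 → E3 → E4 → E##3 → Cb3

G3 down a perfect fourth is D3.
A perfect fourth down from E3 gives B2.
A perfect fourth down from E4 gives B3.
A perfect fourth down from E##3 gives B##2.
Cb3 down a perfect fourth is Gb2.

D3 B2 B3 B##2 Gb2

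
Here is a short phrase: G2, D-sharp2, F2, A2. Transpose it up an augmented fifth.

D#3 A##2 C#3 E#3

G2 up an augmented fifth is D#3.
D#2: a fifth up reaches A, and 8 semitones makes it A##2.
F2 up an augmented fifth is C#3.
A2 up an augmented fifth is E#3.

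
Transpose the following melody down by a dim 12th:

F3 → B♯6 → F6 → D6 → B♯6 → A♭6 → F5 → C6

B1 E##5 B4 G#4 E##5 D5 B3 F#4

F3 -> B1
B#6 -> E##5
F6 -> B4
D6 -> G#4
B#6 -> E##5
Ab6 -> D5
F5 -> B3
C6 -> F#4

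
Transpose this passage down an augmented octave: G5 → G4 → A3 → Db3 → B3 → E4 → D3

Gb4 Gb3 Ab2 Dbb2 Bb2 Eb3 Db2

G5 gives Gb4
G4 gives Gb3
A3 gives Ab2
Db3 gives Dbb2
B3 gives Bb2
E4 gives Eb3
D3 gives Db2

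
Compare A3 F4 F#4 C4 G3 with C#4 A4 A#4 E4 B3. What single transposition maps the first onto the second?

From A3 to C#4 is 3 letter names — a third of some quality.
A3 to C#4 is 4 semitones, which makes it a major third; the second version is higher, so the direction is up.
Checking another pair — G3 → B3 — gives the same interval.

up a major third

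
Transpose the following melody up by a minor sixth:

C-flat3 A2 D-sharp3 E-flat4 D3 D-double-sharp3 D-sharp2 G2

Abb3 F3 B3 Cb5 Bb3 B#3 B2 Eb3

Cb3 up a minor sixth is Abb3.
A2 up a minor sixth is F3.
D#3: a sixth up reaches B, and 8 semitones makes it B3.
Eb4: a sixth up reaches C, and 8 semitones makes it Cb5.
A minor sixth up from D3 gives Bb3.
D##3 up a minor sixth is B#3.
D#2 up a minor sixth is B2.
G2: a sixth up reaches E, and 8 semitones makes it Eb3.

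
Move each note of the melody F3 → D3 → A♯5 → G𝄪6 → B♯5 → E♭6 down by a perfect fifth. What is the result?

Bb2 G2 D#5 C##6 E#5 Ab5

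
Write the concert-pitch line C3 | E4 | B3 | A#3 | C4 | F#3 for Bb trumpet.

D3 F#4 C#4 B#3 D4 G#3

Written C4 sounds as Bb3 on the Bb trumpet, so concert pitches are written a major second up.
C3 → D3
E4 → F#4
B3 → C#4
A#3 → B#3
C4 → D4
F#3 → G#3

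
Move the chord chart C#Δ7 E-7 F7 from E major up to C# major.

E major up to C# major is a major sixth; each chord root moves by that interval while the quality stays the same.
C#Δ7: root C# up a major sixth → A#, giving A#Δ7.
E-7: root E up a major sixth → C#, giving C#-7.
F7: root F up a major sixth → D, giving D7.

A#Δ7 C#-7 D7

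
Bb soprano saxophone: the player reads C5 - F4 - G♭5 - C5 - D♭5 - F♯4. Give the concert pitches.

Bb4 Eb4 Fb5 Bb4 Cb5 E4

The Bb soprano saxophone sounds a major second below written, so transpose each written note down a major second.
C5 -> Bb4
F4 -> Eb4
Gb5 -> Fb5
C5 -> Bb4
Db5 -> Cb5
F#4 -> E4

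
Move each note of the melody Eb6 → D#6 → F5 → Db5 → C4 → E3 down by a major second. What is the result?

Db6 C#6 Eb5 Cb5 Bb3 D3

Eb6: a second down reaches D, and 2 semitones makes it Db6.
D#6 down a major second is C#6.
A major second down from F5 gives Eb5.
Db5 down a major second is Cb5.
C4 down a major second is Bb3.
A major second down from E3 gives D3.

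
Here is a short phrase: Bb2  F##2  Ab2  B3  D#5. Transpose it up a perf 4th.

Bb2 gives Eb3
F##2 gives B#2
Ab2 gives Db3
B3 gives E4
D#5 gives G#5

Eb3 B#2 Db3 E4 G#5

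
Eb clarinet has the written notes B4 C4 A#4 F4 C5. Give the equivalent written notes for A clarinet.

First find concert pitch: the Eb clarinet sounds a minor third above written, so B4 C4 A#4 F4 C5 sounds D5 Eb4 C#5 Ab4 Eb5.
Then write for A clarinet: it sounds a minor third below written, so the part must be a minor third above concert.
D5 → F5
Eb4 → Gb4
C#5 → E5
Ab4 → Cb5
Eb5 → Gb5

F5 Gb4 E5 Cb5 Gb5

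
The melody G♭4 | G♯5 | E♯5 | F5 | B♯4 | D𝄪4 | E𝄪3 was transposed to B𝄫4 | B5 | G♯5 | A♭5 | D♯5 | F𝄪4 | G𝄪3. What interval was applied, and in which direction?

Take the first pair: Gb4 → Bbb4. G to B spans 3 letter names, so the interval is some kind of third.
Gb4 to Bbb4 is 3 semitones, which makes it a minor third; the second version is higher, so the direction is up.
Checking another pair — E##3 → G##3 — gives the same interval.

up a minor third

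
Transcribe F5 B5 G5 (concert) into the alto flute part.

Bb5 E6 C6

The alto flute sounds a perfect fourth below written, so the written part must be a perfect fourth above concert — transpose each note up.
F5 -> Bb5
B5 -> E6
G5 -> C6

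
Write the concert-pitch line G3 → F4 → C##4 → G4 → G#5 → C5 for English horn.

Written C4 sounds as F3 on the English horn, so concert pitches are written a perfect fifth up.
G3 becomes D4
F4 becomes C5
C##4 becomes G##4
G4 becomes D5
G#5 becomes D#6
C5 becomes G5

D4 C5 G##4 D5 D#6 G5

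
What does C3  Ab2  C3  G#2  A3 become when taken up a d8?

Cb4 Abb3 Cb4 G3 Ab4

C3: an octave up reaches C, and 11 semitones makes it Cb4.
A diminished octave up from Ab2 gives Abb3.
A diminished octave up from C3 gives Cb4.
G#2 up a diminished octave is G3.
A diminished octave up from A3 gives Ab4.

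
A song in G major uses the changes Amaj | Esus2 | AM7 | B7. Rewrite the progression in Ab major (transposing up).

G major up to Ab major is a minor second; each chord root moves by that interval while the quality stays the same.
Amaj: root A up a minor second → Bb, giving Bbmaj.
Esus2: root E up a minor second → F, giving Fsus2.
AM7: root A up a minor second → Bb, giving BbM7.
B7: root B up a minor second → C, giving C7.

Bbmaj Fsus2 BbM7 C7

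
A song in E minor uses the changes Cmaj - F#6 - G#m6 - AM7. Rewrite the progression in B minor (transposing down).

Gmaj C#6 D#m6 EM7

E minor down to B minor is a perfect fourth; each chord root moves by that interval while the quality stays the same.
Cmaj: root C down a perfect fourth → G, giving Gmaj.
F#6: root F# down a perfect fourth → C#, giving C#6.
G#m6: root G# down a perfect fourth → D#, giving D#m6.
AM7: root A down a perfect fourth → E, giving EM7.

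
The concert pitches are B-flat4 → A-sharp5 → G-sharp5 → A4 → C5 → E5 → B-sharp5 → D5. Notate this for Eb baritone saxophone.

G6 F##7 E#7 F#6 A6 C#7 G##7 B6

The Eb baritone saxophone sounds a major thirteenth below written, so the written part must be a major thirteenth above concert — transpose each note up.
Bb4 -> G6
A#5 -> F##7
G#5 -> E#7
A4 -> F#6
C5 -> A6
E5 -> C#7
B#5 -> G##7
D5 -> B6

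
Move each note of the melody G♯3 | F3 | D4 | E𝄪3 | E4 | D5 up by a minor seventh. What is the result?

G#3: a seventh up reaches F, and 10 semitones makes it F#4.
A minor seventh up from F3 gives Eb4.
D4: a seventh up reaches C, and 10 semitones makes it C5.
E##3 up a minor seventh is D##4.
A minor seventh up from E4 gives D5.
D5: a seventh up reaches C, and 10 semitones makes it C6.

F#4 Eb4 C5 D##4 D5 C6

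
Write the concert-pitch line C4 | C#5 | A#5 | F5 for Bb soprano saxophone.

The Bb soprano saxophone sounds a major second below written, so the written part must be a major second above concert — transpose each note up.
C4 → D4
C#5 → D#5
A#5 → B#5
F5 → G5

D4 D#5 B#5 G5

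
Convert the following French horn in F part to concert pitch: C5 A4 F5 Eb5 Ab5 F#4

F4 D4 Bb4 Ab4 Db5 B3

Written C4 on the French horn in F sounds as F3, a perfect fifth lower; apply that shift to every note.
C5 → F4
A4 → D4
F5 → Bb4
Eb5 → Ab4
Ab5 → Db5
F#4 → B3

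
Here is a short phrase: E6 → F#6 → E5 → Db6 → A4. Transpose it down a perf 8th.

E5 F#5 E4 Db5 A3

E6: an octave down reaches E, and 12 semitones makes it E5.
A perfect octave down from F#6 gives F#5.
A perfect octave down from E5 gives E4.
Db6: an octave down reaches D, and 12 semitones makes it Db5.
A4: an octave down reaches A, and 12 semitones makes it A3.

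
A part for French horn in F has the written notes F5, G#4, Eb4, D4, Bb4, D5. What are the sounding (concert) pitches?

The French horn in F sounds a perfect fifth below written, so transpose each written note down a perfect fifth.
F5 gives Bb4
G#4 gives C#4
Eb4 gives Ab3
D4 gives G3
Bb4 gives Eb4
D5 gives G4

Bb4 C#4 Ab3 G3 Eb4 G4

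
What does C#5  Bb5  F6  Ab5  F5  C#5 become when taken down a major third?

C#5 → A4
Bb5 → Gb5
F6 → Db6
Ab5 → Fb5
F5 → Db5
C#5 → A4

A4 Gb5 Db6 Fb5 Db5 A4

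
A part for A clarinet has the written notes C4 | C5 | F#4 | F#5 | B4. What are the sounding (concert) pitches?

A3 A4 D#4 D#5 G#4

The A clarinet sounds a minor third below written, so transpose each written note down a minor third.
C4 gives A3
C5 gives A4
F#4 gives D#4
F#5 gives D#5
B4 gives G#4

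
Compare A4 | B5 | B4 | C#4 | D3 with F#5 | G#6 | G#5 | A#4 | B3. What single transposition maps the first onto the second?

up a major sixth

Take the first pair: A4 → F#5. A to F spans 6 letter names, so the interval is some kind of sixth.
A4 to F#5 is 9 semitones, which makes it a major sixth; the second version is higher, so the direction is up.
Checking another pair — D3 → B3 — gives the same interval.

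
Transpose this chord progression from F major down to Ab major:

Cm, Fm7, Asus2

F major down to Ab major is a major sixth; each chord root moves by that interval while the quality stays the same.
Cm: root C down a major sixth → Eb, giving Ebm.
Fm7: root F down a major sixth → Ab, giving Abm7.
Asus2: root A down a major sixth → C, giving Csus2.

Ebm Abm7 Csus2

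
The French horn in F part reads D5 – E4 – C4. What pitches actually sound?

G4 A3 F3

Written C4 on the French horn in F sounds as F3, a perfect fifth lower; apply that shift to every note.
D5 → G4
E4 → A3
C4 → F3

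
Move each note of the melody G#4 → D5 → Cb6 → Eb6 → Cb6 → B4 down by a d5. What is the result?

C##4 G#4 F5 A5 F5 E#4

G#4 -> C##4
D5 -> G#4
Cb6 -> F5
Eb6 -> A5
Cb6 -> F5
B4 -> E#4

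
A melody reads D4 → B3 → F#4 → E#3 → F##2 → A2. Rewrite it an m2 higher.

Eb4 C4 G4 F#3 G#2 Bb2

D4 -> Eb4
B3 -> C4
F#4 -> G4
E#3 -> F#3
F##2 -> G#2
A2 -> Bb2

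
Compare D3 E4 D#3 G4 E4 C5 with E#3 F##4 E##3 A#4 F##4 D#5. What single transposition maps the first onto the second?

up an augmented second

Take the first pair: D3 → E#3. D to E spans 2 letter names, so the interval is some kind of second.
D3 to E#3 is 3 semitones, which makes it an augmented second; the second version is higher, so the direction is up.
Checking another pair — C5 → D#5 — gives the same interval.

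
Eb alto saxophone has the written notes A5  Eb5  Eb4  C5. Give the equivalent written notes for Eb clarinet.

A4 Eb4 Eb3 C4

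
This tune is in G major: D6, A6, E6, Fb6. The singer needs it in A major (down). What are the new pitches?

E5 B5 F#5 Gb5

From G down to A is a minor seventh; apply that to each pitch.
D6 to E5
A6 to B5
E6 to F#5
Fb6 to Gb5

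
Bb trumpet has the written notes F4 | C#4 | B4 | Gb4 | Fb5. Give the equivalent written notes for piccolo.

First find concert pitch: the Bb trumpet sounds a major second below written, so F4 C#4 B4 Gb4 Fb5 sounds Eb4 B3 A4 Fb4 Ebb5.
Then write for piccolo: it sounds a perfect octave above written, so the part must be a perfect octave below concert.
Eb4 → Eb3
B3 → B2
A4 → A3
Fb4 → Fb3
Ebb5 → Ebb4

Eb3 B2 A3 Fb3 Ebb4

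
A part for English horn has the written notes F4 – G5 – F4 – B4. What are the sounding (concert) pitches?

Written C4 on the English horn sounds as F3, a perfect fifth lower; apply that shift to every note.
F4 -> Bb3
G5 -> C5
F4 -> Bb3
B4 -> E4

Bb3 C5 Bb3 E4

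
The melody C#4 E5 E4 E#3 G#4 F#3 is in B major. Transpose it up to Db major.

Eb4 Gb5 Gb4 G3 Bb4 Ab3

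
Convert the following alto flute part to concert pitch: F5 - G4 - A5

Written C4 on the alto flute sounds as G3, a perfect fourth lower; apply that shift to every note.
F5 -> C5
G4 -> D4
A5 -> E5

C5 D4 E5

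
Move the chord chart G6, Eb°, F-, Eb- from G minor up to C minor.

C6 Ab° Bb- Ab-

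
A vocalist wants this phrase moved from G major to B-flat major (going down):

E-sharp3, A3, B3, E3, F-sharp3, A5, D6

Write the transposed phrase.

G#2 C3 D3 G2 A2 C5 F5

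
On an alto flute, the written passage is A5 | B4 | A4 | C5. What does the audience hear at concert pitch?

The alto flute sounds a perfect fourth below written, so transpose each written note down a perfect fourth.
A5 → E5
B4 → F#4
A4 → E4
C5 → G4

E5 F#4 E4 G4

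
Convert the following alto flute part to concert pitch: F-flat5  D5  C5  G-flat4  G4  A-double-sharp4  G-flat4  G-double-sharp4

Cb5 A4 G4 Db4 D4 E##4 Db4 D##4

The alto flute sounds a perfect fourth below written, so transpose each written note down a perfect fourth.
Fb5 → Cb5
D5 → A4
C5 → G4
Gb4 → Db4
G4 → D4
A##4 → E##4
Gb4 → Db4
G##4 → D##4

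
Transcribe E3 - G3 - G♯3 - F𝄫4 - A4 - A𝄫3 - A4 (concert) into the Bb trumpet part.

F#3 A3 A#3 Gbb4 B4 Bbb3 B4

The Bb trumpet sounds a major second below written, so the written part must be a major second above concert — transpose each note up.
E3 gives F#3
G3 gives A3
G#3 gives A#3
Fbb4 gives Gbb4
A4 gives B4
Abb3 gives Bbb3
A4 gives B4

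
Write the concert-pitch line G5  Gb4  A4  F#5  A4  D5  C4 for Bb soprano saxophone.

The Bb soprano saxophone sounds a major second below written, so the written part must be a major second above concert — transpose each note up.
G5 → A5
Gb4 → Ab4
A4 → B4
F#5 → G#5
A4 → B4
D5 → E5
C4 → D4

A5 Ab4 B4 G#5 B4 E5 D4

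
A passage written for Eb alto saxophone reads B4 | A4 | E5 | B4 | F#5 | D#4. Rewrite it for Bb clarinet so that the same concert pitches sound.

E4 D4 A4 E4 B4 G#3

First find concert pitch: the Eb alto saxophone sounds a major sixth below written, so B4 A4 E5 B4 F#5 D#4 sounds D4 C4 G4 D4 A4 F#3.
Then write for Bb clarinet: it sounds a major second below written, so the part must be a major second above concert.
D4 → E4
C4 → D4
G4 → A4
D4 → E4
A4 → B4
F#3 → G#3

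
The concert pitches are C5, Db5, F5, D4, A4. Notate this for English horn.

The English horn sounds a perfect fifth below written, so the written part must be a perfect fifth above concert — transpose each note up.
C5 gives G5
Db5 gives Ab5
F5 gives C6
D4 gives A4
A4 gives E5

G5 Ab5 C6 A4 E5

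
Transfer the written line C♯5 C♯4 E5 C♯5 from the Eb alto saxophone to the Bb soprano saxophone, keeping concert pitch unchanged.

F#4 F#3 A4 F#4

First find concert pitch: the Eb alto saxophone sounds a major sixth below written, so C♯5 C♯4 E5 C♯5 sounds E4 E3 G4 E4.
Then write for Bb soprano saxophone: it sounds a major second below written, so the part must be a major second above concert.
E4 → F#4
E3 → F#3
G4 → A4
E4 → F#4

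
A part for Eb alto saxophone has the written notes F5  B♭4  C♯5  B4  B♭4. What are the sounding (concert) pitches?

Ab4 Db4 E4 D4 Db4

The Eb alto saxophone sounds a major sixth below written, so transpose each written note down a major sixth.
F5 to Ab4
Bb4 to Db4
C#5 to E4
B4 to D4
Bb4 to Db4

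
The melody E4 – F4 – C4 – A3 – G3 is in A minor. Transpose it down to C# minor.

G#3 A3 E3 C#3 B2

A minor to C# minor down is a minor sixth, so every note moves down by that interval.
E4 to G#3
F4 to A3
C4 to E3
A3 to C#3
G3 to B2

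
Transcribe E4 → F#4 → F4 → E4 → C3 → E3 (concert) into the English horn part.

B4 C#5 C5 B4 G3 B3

The English horn sounds a perfect fifth below written, so the written part must be a perfect fifth above concert — transpose each note up.
E4 gives B4
F#4 gives C#5
F4 gives C5
E4 gives B4
C3 gives G3
E3 gives B3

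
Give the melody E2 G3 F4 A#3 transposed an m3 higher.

A minor third up from E2 gives G2.
A minor third up from G3 gives Bb3.
F4: a third up reaches A, and 3 semitones makes it Ab4.
A#3: a third up reaches C, and 3 semitones makes it C#4.

G2 Bb3 Ab4 C#4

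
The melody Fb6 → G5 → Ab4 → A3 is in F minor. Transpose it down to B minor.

Bb5 C#5 D4 D#3

F minor to B minor down is a diminished fifth, so every note moves down by that interval.
Fb6 becomes Bb5
G5 becomes C#5
Ab4 becomes D4
A3 becomes D#3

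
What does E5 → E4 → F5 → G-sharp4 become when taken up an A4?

A#5 A#4 B5 C##5

E5 gives A#5
E4 gives A#4
F5 gives B5
G#4 gives C##5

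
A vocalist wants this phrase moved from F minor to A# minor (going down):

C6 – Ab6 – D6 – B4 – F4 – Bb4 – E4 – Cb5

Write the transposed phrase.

F minor to A# minor down is a diminished sixth, so every note moves down by that interval.
C6 to E#5
Ab6 to C#6
D6 to F##5
B4 to D##4
F4 to A#3
Bb4 to D#4
E4 to G##3
Cb5 to E4

E#5 C#6 F##5 D##4 A#3 D#4 G##3 E4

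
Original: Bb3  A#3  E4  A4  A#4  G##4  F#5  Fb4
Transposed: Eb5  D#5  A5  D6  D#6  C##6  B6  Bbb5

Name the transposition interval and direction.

From Bb3 to Eb5 is 11 letter names — an eleventh of some quality.
Bb3 to Eb5 is 17 semitones, which makes it a perfect eleventh; the second version is higher, so the direction is up.
Checking another pair — Fb4 → Bbb5 — gives the same interval.

up a perfect eleventh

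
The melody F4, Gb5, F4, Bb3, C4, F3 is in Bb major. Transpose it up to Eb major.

Bb4 Cb6 Bb4 Eb4 F4 Bb3

Bb major to Eb major up is a perfect fourth, so every note moves up by that interval.
F4 gives Bb4
Gb5 gives Cb6
F4 gives Bb4
Bb3 gives Eb4
C4 gives F4
F3 gives Bb3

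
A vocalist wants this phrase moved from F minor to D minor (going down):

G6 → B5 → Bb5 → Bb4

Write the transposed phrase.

E6 G#5 G5 G4

From F down to D is a minor third; apply that to each pitch.
G6 -> E6
B5 -> G#5
Bb5 -> G5
Bb4 -> G4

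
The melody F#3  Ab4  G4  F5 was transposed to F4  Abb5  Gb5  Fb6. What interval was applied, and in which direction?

up a diminished octave

Take the first pair: F#3 → F4. F to F spans 8 letter names, so the interval is some kind of octave.
F#3 to F4 is 11 semitones, which makes it a diminished octave; the second version is higher, so the direction is up.
Checking another pair — F5 → Fb6 — gives the same interval.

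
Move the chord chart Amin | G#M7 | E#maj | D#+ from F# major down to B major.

F# major down to B major is a perfect fifth; each chord root moves by that interval while the quality stays the same.
Amin: root A down a perfect fifth → D, giving Dmin.
G#M7: root G# down a perfect fifth → C#, giving C#M7.
E#maj: root E# down a perfect fifth → A#, giving A#maj.
D#+: root D# down a perfect fifth → G#, giving G#+.

Dmin C#M7 A#maj G#+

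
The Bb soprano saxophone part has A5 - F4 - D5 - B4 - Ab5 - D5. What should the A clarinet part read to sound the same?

Bb5 Gb4 Eb5 C5 Bbb5 Eb5

First find concert pitch: the Bb soprano saxophone sounds a major second below written, so A5 F4 D5 B4 Ab5 D5 sounds G5 Eb4 C5 A4 Gb5 C5.
Then write for A clarinet: it sounds a minor third below written, so the part must be a minor third above concert.
G5 → Bb5
Eb4 → Gb4
C5 → Eb5
A4 → C5
Gb5 → Bbb5
C5 → Eb5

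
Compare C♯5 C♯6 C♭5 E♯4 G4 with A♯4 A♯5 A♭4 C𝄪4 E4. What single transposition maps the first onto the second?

From C#5 to A#4 is 3 letter names — a third of some quality.
A#4 to C#5 is 3 semitones, which makes it a minor third; the second version is lower, so the direction is down.
Checking another pair — G4 → E4 — gives the same interval.

down a minor third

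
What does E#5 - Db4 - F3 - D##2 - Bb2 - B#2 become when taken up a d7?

D6 Cbb5 Ebb4 C#3 Abb3 A3

E#5 -> D6
Db4 -> Cbb5
F3 -> Ebb4
D##2 -> C#3
Bb2 -> Abb3
B#2 -> A3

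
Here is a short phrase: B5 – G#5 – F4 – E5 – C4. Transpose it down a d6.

D##5 B##4 A#3 G##4 E#3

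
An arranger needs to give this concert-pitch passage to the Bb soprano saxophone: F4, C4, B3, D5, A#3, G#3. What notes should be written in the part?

G4 D4 C#4 E5 B#3 A#3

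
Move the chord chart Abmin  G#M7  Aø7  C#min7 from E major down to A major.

Dbmin C#M7 Dø7 F#min7

E major down to A major is a perfect fifth; each chord root moves by that interval while the quality stays the same.
Abmin: root Ab down a perfect fifth → Db, giving Dbmin.
G#M7: root G# down a perfect fifth → C#, giving C#M7.
Aø7: root A down a perfect fifth → D, giving Dø7.
C#min7: root C# down a perfect fifth → F#, giving F#min7.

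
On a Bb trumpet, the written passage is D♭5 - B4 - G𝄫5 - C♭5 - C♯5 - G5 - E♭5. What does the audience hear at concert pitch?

Cb5 A4 Fbb5 Bbb4 B4 F5 Db5

The Bb trumpet sounds a major second below written, so transpose each written note down a major second.
Db5 gives Cb5
B4 gives A4
Gbb5 gives Fbb5
Cb5 gives Bbb4
C#5 gives B4
G5 gives F5
Eb5 gives Db5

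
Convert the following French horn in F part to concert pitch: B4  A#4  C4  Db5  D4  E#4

E4 D#4 F3 Gb4 G3 A#3

Written C4 on the French horn in F sounds as F3, a perfect fifth lower; apply that shift to every note.
B4 becomes E4
A#4 becomes D#4
C4 becomes F3
Db5 becomes Gb4
D4 becomes G3
E#4 becomes A#3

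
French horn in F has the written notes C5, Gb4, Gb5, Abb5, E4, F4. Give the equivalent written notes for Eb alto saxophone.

D5 Ab4 Ab5 Bbb5 F#4 G4

First find concert pitch: the French horn in F sounds a perfect fifth below written, so C5 Gb4 Gb5 Abb5 E4 F4 sounds F4 Cb4 Cb5 Dbb5 A3 Bb3.
Then write for Eb alto saxophone: it sounds a major sixth below written, so the part must be a major sixth above concert.
F4 → D5
Cb4 → Ab4
Cb5 → Ab5
Dbb5 → Bbb5
A3 → F#4
Bb3 → G4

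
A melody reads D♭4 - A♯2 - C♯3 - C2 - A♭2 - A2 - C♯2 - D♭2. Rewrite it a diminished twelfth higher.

Db4 becomes Abb5
A#2 becomes E4
C#3 becomes G4
C2 becomes Gb3
Ab2 becomes Ebb4
A2 becomes Eb4
C#2 becomes G3
Db2 becomes Abb3

Abb5 E4 G4 Gb3 Ebb4 Eb4 G3 Abb3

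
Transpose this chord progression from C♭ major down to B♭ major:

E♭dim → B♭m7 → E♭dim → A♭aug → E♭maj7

Ddim Am7 Ddim Gaug Dmaj7

C♭ major down to B♭ major is a minor second; each chord root moves by that interval while the quality stays the same.
E♭dim: root E♭ down a minor second → D, giving Ddim.
B♭m7: root B♭ down a minor second → A, giving Am7.
E♭dim: root E♭ down a minor second → D, giving Ddim.
A♭aug: root A♭ down a minor second → G, giving Gaug.
E♭maj7: root E♭ down a minor second → D, giving Dmaj7.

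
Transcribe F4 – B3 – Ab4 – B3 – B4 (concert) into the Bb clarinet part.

G4 C#4 Bb4 C#4 C#5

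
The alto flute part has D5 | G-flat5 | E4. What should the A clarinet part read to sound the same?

First find concert pitch: the alto flute sounds a perfect fourth below written, so D5 G-flat5 E4 sounds A4 Db5 B3.
Then write for A clarinet: it sounds a minor third below written, so the part must be a minor third above concert.
A4 → C5
Db5 → Fb5
B3 → D4

C5 Fb5 D4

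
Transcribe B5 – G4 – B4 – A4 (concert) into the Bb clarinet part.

C#6 A4 C#5 B4

Written C4 sounds as Bb3 on the Bb clarinet, so concert pitches are written a major second up.
B5 gives C#6
G4 gives A4
B4 gives C#5
A4 gives B4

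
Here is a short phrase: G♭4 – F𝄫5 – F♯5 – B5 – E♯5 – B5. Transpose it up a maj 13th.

Eb6 Dbb7 D#7 G#7 C##7 G#7

Gb4 gives Eb6
Fbb5 gives Dbb7
F#5 gives D#7
B5 gives G#7
E#5 gives C##7
B5 gives G#7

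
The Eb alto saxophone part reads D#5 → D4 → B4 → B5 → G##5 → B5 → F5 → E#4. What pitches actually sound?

F#4 F3 D4 D5 B#4 D5 Ab4 G#3

The Eb alto saxophone sounds a major sixth below written, so transpose each written note down a major sixth.
D#5 -> F#4
D4 -> F3
B4 -> D4
B5 -> D5
G##5 -> B#4
B5 -> D5
F5 -> Ab4
E#4 -> G#3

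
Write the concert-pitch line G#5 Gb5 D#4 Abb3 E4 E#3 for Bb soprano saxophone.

A#5 Ab5 E#4 Bbb3 F#4 F##3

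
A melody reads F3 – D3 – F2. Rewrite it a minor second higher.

F3 becomes Gb3
D3 becomes Eb3
F2 becomes Gb2

Gb3 Eb3 Gb2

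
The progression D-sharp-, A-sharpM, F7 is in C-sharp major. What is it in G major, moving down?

A- EM Cb7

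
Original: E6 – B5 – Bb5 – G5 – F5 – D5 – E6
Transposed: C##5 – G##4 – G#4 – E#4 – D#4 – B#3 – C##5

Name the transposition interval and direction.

Take the first pair: E6 → C##5. E to C spans 10 letter names, so the interval is some kind of tenth.
C##5 to E6 is 14 semitones, which makes it a diminished tenth; the second version is lower, so the direction is down.
Checking another pair — E6 → C##5 — gives the same interval.

down a diminished tenth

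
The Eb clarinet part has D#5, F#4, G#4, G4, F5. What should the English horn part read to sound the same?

C#6 E5 F#5 F5 Eb6

First find concert pitch: the Eb clarinet sounds a minor third above written, so D#5 F#4 G#4 G4 F5 sounds F#5 A4 B4 Bb4 Ab5.
Then write for English horn: it sounds a perfect fifth below written, so the part must be a perfect fifth above concert.
F#5 → C#6
A4 → E5
B4 → F#5
Bb4 → F5
Ab5 → Eb6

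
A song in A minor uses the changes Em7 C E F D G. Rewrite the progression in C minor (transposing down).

Gm7 Eb G Ab F Bb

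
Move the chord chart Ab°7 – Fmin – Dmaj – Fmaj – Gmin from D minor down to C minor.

Gb°7 Ebmin Cmaj Ebmaj Fmin

D minor down to C minor is a major second; each chord root moves by that interval while the quality stays the same.
Ab°7: root Ab down a major second → Gb, giving Gb°7.
Fmin: root F down a major second → Eb, giving Ebmin.
Dmaj: root D down a major second → C, giving Cmaj.
Fmaj: root F down a major second → Eb, giving Ebmaj.
Gmin: root G down a major second → F, giving Fmin.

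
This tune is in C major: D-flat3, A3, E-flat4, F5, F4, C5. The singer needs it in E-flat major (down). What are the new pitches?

Fb2 C3 Gb3 Ab4 Ab3 Eb4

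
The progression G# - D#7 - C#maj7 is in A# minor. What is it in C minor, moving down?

Bb F7 Ebmaj7

A# minor down to C minor is an augmented sixth; each chord root moves by that interval while the quality stays the same.
G#: root G# down an augmented sixth → Bb, giving Bb.
D#7: root D# down an augmented sixth → F, giving F7.
C#maj7: root C# down an augmented sixth → Eb, giving Ebmaj7.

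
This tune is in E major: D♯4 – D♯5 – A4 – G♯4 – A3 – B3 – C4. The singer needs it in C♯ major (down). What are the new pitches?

From E down to C♯ is a minor third; apply that to each pitch.
D#4 -> B#3
D#5 -> B#4
A4 -> F#4
G#4 -> E#4
A3 -> F#3
B3 -> G#3
C4 -> A3

B#3 B#4 F#4 E#4 F#3 G#3 A3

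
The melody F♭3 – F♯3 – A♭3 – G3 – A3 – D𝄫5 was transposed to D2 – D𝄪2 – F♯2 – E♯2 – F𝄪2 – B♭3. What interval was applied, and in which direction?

down a diminished tenth

Take the first pair: Fb3 → D2. F to D spans 10 letter names, so the interval is some kind of tenth.
D2 to Fb3 is 14 semitones, which makes it a diminished tenth; the second version is lower, so the direction is down.
Checking another pair — Dbb5 → Bb3 — gives the same interval.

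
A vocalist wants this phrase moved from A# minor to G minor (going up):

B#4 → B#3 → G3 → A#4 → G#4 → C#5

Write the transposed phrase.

From A# up to G is a diminished seventh; apply that to each pitch.
B#4 becomes A5
B#3 becomes A4
G3 becomes Fb4
A#4 becomes G5
G#4 becomes F5
C#5 becomes Bb5

A5 A4 Fb4 G5 F5 Bb5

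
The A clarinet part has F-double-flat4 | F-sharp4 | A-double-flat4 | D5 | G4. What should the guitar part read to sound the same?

First find concert pitch: the A clarinet sounds a minor third below written, so F-double-flat4 F-sharp4 A-double-flat4 D5 G4 sounds Dbb4 D#4 Fb4 B4 E4.
Then write for guitar: it sounds a perfect octave below written, so the part must be a perfect octave above concert.
Dbb4 → Dbb5
D#4 → D#5
Fb4 → Fb5
B4 → B5
E4 → E5

Dbb5 D#5 Fb5 B5 E5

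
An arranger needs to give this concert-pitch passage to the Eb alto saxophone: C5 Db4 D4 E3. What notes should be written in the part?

The Eb alto saxophone sounds a major sixth below written, so the written part must be a major sixth above concert — transpose each note up.
C5 → A5
Db4 → Bb4
D4 → B4
E3 → C#4

A5 Bb4 B4 C#4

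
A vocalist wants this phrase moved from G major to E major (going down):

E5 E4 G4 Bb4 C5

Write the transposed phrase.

C#5 C#4 E4 G4 A4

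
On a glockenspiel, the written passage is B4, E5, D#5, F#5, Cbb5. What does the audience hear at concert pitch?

B6 E7 D#7 F#7 Cbb7

Written C4 on the glockenspiel sounds as C6, a perfect fifteenth higher; apply that shift to every note.
B4 -> B6
E5 -> E7
D#5 -> D#7
F#5 -> F#7
Cbb5 -> Cbb7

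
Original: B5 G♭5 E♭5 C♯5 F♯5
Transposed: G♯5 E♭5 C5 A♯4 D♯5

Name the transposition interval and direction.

down a minor third

Take the first pair: B5 → G#5. B to G spans 3 letter names, so the interval is some kind of third.
G#5 to B5 is 3 semitones, which makes it a minor third; the second version is lower, so the direction is down.
Checking another pair — F#5 → D#5 — gives the same interval.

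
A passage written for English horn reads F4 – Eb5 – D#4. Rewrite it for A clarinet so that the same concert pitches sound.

First find concert pitch: the English horn sounds a perfect fifth below written, so F4 Eb5 D#4 sounds Bb3 Ab4 G#3.
Then write for A clarinet: it sounds a minor third below written, so the part must be a minor third above concert.
Bb3 → Db4
Ab4 → Cb5
G#3 → B3

Db4 Cb5 B3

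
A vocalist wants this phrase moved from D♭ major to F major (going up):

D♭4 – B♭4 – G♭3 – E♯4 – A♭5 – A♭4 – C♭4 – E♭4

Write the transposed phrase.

F4 D5 Bb3 G##4 C6 C5 Eb4 G4

D♭ major to F major up is a major third, so every note moves up by that interval.
Db4 becomes F4
Bb4 becomes D5
Gb3 becomes Bb3
E#4 becomes G##4
Ab5 becomes C6
Ab4 becomes C5
Cb4 becomes Eb4
Eb4 becomes G4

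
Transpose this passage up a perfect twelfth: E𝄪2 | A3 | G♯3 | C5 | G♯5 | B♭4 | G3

B##3 E5 D#5 G6 D#7 F6 D5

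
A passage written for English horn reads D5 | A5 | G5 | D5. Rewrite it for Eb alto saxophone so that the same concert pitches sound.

First find concert pitch: the English horn sounds a perfect fifth below written, so D5 A5 G5 D5 sounds G4 D5 C5 G4.
Then write for Eb alto saxophone: it sounds a major sixth below written, so the part must be a major sixth above concert.
G4 → E5
D5 → B5
C5 → A5
G4 → E5

E5 B5 A5 E5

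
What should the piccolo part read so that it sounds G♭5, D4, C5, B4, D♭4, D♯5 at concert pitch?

Gb4 D3 C4 B3 Db3 D#4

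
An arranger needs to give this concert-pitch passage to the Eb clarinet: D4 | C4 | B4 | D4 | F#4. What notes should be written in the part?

B3 A3 G#4 B3 D#4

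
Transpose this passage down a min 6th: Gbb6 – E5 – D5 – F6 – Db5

A minor sixth down from Gbb6 gives Bbb5.
E5: a sixth down reaches G, and 8 semitones makes it G#4.
D5 down a minor sixth is F#4.
A minor sixth down from F6 gives A5.
A minor sixth down from Db5 gives F4.

Bbb5 G#4 F#4 A5 F4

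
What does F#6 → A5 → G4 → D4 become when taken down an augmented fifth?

Bb5 Db5 Cb4 Gb3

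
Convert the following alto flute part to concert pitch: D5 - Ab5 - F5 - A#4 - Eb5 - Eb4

The alto flute sounds a perfect fourth below written, so transpose each written note down a perfect fourth.
D5 gives A4
Ab5 gives Eb5
F5 gives C5
A#4 gives E#4
Eb5 gives Bb4
Eb4 gives Bb3

A4 Eb5 C5 E#4 Bb4 Bb3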